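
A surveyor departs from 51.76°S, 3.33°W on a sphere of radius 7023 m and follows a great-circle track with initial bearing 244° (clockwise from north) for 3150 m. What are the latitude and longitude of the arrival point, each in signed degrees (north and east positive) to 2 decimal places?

-55.63°, -46.99°

Angular distance δ = d/R = 3150/7023 = 0.44853 rad; initial bearing θ = 4.2586 rad.
sin φ₂ = sin φ₁ cos δ + cos φ₁ sin δ cos θ = (-0.7854)(0.9011) + (0.6190)(0.4336)(-0.4384) = -0.8254, so φ₂ = -55.63°.
Δλ = atan2(sin θ sin δ cos φ₁, cos δ − sin φ₁ sin φ₂) = atan2(-0.2412, 0.2528) = -43.659°.
λ₂ = -3.330° − 43.659° = -46.99°.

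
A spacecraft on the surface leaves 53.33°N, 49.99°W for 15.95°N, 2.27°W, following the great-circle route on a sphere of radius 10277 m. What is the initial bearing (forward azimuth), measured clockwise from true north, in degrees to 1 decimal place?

116.5°

With φ₁ = 0.9308, φ₂ = 0.2784, Δλ = 0.8329 rad, the forward-azimuth formula gives
θ = atan2( sin Δλ cos φ₂ , cos φ₁ sin φ₂ − sin φ₁ cos φ₂ cos Δλ ) = atan2(0.7114, -0.3547) = 116.50°.
So the initial bearing is 116.5°.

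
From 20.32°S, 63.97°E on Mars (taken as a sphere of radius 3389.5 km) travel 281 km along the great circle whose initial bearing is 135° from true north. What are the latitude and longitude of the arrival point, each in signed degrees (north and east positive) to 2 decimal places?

Angular distance δ = d/R = 281/3389.5 = 0.08290 rad; initial bearing θ = 2.3562 rad.
sin φ₂ = sin φ₁ cos δ + cos φ₁ sin δ cos θ = (-0.3473)(0.9966) + (0.9378)(0.0828)(-0.7071) = -0.4010, so φ₂ = -23.64°.
Δλ = atan2(sin θ sin δ cos φ₁, cos δ − sin φ₁ sin φ₂) = atan2(0.0549, 0.8573) = 3.665°.
λ₂ = 63.970° + 3.665° = 67.63°.

-23.64°, 67.63°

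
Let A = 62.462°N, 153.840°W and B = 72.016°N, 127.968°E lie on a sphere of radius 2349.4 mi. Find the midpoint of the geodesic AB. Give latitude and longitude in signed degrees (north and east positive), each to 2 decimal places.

71.74°, 176.26°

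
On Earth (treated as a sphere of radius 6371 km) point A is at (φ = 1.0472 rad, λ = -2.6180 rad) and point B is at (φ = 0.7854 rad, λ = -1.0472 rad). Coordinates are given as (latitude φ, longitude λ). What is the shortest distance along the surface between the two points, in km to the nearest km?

With latitudes φ₁ = 60.000°, φ₂ = 45.000° and longitude difference Δλ = 90.000°:
cos c = sin φ₁ sin φ₂ + cos φ₁ cos φ₂ cos Δλ = (0.8660)(0.7071) + (0.5000)(0.7071)(-0.0000) = 0.61237,
so c = arccos(0.61237) = 0.91174 rad.
Distance = R·c = 6371 × 0.9117 ≈ 5809 km.

5809 km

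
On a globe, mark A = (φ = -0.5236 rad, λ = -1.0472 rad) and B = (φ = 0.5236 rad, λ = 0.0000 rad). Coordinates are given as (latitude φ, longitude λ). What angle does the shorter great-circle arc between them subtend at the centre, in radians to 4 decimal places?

1.4455 rad

Let φ₁ = -0.5236 rad, φ₂ = 0.5236 rad, and Δλ = 1.0472 rad.
Haversine: a = sin²(Δφ/2) + cos φ₁ cos φ₂ sin²(Δλ/2) = 0.2500 + (0.8660)(0.8660)(0.2500) = 0.43750.
Central angle c = 2·arcsin(√a) = 1.44547 rad.
So the angular separation is 1.4455 rad.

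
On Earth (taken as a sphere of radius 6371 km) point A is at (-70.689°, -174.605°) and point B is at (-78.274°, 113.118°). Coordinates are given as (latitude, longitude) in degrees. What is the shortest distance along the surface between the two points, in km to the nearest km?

With latitudes φ₁ = -70.689°, φ₂ = -78.274° and longitude difference Δλ = -72.277°:
cos c = sin φ₁ sin φ₂ + cos φ₁ cos φ₂ cos Δλ = (-0.9437)(-0.9791) + (0.3307)(0.2032)(0.3044) = 0.94450,
so c = arccos(0.94450) = 0.33472 rad.
Distance = R·c = 6371 × 0.3347 ≈ 2133 km.

2133 km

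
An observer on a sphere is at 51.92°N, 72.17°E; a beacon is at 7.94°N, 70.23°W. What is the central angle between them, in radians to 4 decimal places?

In radians: φ₁ = 0.9062, φ₂ = 0.1386, Δλ = -142.400° = -2.4853 rad.
Haversine: a = sin²(Δφ/2) + cos φ₁ cos φ₂ sin²(Δλ/2) = 0.1402 + (0.6168)(0.9904)(0.8961) = 0.68762.
Central angle c = 2·arcsin(√a) = 1.95545 rad.
So the angular separation is 1.9554 rad.

1.9554 rad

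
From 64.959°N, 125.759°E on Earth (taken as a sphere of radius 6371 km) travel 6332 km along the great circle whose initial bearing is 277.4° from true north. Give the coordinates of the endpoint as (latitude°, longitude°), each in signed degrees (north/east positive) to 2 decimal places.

Angular distance δ = d/R = 6332/6371 = 0.99388 rad; initial bearing θ = 4.8415 rad.
sin φ₂ = sin φ₁ cos δ + cos φ₁ sin δ cos θ = (0.9060)(0.5454) + (0.4233)(0.8381)(0.1288) = 0.5399, so φ₂ = 32.67°.
Δλ = atan2(sin θ sin δ cos φ₁, cos δ − sin φ₁ sin φ₂) = atan2(-0.3518, 0.0563) = -80.904°.
λ₂ = 125.759° − 80.904° = 44.85°.

32.67°, 44.85°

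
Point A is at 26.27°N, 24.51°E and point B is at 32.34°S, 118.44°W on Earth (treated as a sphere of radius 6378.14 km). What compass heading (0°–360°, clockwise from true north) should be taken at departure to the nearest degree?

With φ₁ = 0.4585, φ₂ = -0.5644, Δλ = -2.4949 rad, the forward-azimuth formula gives
θ = atan2( sin Δλ cos φ₂ , cos φ₁ sin φ₂ − sin φ₁ cos φ₂ cos Δλ ) = atan2(-0.5091, -0.1812) = -109.60°.
Adding 360° brings this into [0°, 360°): 250°.

250°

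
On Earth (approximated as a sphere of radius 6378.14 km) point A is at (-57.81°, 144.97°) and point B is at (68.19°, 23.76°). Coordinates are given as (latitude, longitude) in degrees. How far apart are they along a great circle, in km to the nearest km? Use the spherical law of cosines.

16994 km

In radians: φ₁ = -1.0090, φ₂ = 1.1901, Δλ = -121.210° = -2.1155 rad.
cos c = sin φ₁ sin φ₂ + cos φ₁ cos φ₂ cos Δλ = (-0.8463)(0.9284) + (0.5327)(0.3715)(-0.5182) = -0.88827,
so c = arccos(-0.88827) = 2.66436 rad.
Distance = R·c = 6378.14 × 2.6644 ≈ 16994 km.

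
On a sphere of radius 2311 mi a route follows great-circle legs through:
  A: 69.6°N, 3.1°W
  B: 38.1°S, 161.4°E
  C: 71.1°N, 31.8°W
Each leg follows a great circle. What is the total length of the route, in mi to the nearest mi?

11847 mi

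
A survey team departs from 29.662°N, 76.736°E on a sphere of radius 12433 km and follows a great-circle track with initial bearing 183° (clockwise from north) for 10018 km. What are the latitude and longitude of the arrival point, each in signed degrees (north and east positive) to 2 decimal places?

Angular distance δ = d/R = 10018/12433 = 0.80576 rad; initial bearing θ = 3.1940 rad.
sin φ₂ = sin φ₁ cos δ + cos φ₁ sin δ cos θ = (0.4949)(0.6926) + (0.8690)(0.7214)(-0.9986) = -0.2832, so φ₂ = -16.45°.
Δλ = atan2(sin θ sin δ cos φ₁, cos δ − sin φ₁ sin φ₂) = atan2(-0.0328, 0.8327) = -2.256°.
λ₂ = 76.736° − 2.256° = 74.48°.

-16.45°, 74.48°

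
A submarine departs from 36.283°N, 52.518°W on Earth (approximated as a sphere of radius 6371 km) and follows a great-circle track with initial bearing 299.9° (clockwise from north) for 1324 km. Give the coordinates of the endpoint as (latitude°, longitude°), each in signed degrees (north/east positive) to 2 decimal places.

Angular distance δ = d/R = 1324/6371 = 0.20782 rad; initial bearing θ = 5.2342 rad.
sin φ₂ = sin φ₁ cos δ + cos φ₁ sin δ cos θ = (0.5918)(0.9785) + (0.8061)(0.2063)(0.4985) = 0.6619, so φ₂ = 41.45°.
Δλ = atan2(sin θ sin δ cos φ₁, cos δ − sin φ₁ sin φ₂) = atan2(-0.1442, 0.5868) = -13.805°.
λ₂ = -52.518° − 13.805° = -66.32°.

41.45°, -66.32°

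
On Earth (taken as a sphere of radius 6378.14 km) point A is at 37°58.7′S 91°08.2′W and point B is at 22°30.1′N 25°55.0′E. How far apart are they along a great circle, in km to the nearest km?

13862 km

In radians: φ₁ = -0.6628, φ₂ = 0.3927, Δλ = 117.053° = 2.0430 rad.
cos c = sin φ₁ sin φ₂ + cos φ₁ cos φ₂ cos Δλ = (-0.6154)(0.3827) + (0.7882)(0.9239)(-0.4548) = -0.56672,
so c = arccos(-0.56672) = 2.17332 rad.
Distance = R·c = 6378.14 × 2.1733 ≈ 13862 km.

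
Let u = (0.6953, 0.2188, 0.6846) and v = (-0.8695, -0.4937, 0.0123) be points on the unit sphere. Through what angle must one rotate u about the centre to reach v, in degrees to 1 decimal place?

u·v = -0.7042; |u| = 1.0000, |v| = 1.0000.
cos θ = (u·v)/(|u||v|) = -0.7042, so θ = 134.8°.

134.8°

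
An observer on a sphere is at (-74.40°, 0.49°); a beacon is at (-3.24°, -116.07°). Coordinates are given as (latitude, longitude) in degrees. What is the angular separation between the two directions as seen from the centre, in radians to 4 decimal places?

1.6365 rad

Let φ₁ = -1.2985 rad, φ₂ = -0.0565 rad, and Δλ = -2.0344 rad.
Haversine: a = sin²(Δφ/2) + cos φ₁ cos φ₂ sin²(Δλ/2) = 0.3385 + (0.2689)(0.9984)(0.7236) = 0.53281.
Central angle c = 2·arcsin(√a) = 1.63646 rad.
So the angular separation is 1.6365 rad.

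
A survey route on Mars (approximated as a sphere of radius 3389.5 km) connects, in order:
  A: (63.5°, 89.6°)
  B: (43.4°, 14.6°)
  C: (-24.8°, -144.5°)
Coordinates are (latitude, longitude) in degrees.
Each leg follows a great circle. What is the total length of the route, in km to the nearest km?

Leg A→B: central angle 0.7971 rad, distance 2701.7 km.
Leg B→C: central angle 2.7007 rad, distance 9154.0 km.
Total: 2701.7 + 9154.0 ≈ 11856 km.

11856 km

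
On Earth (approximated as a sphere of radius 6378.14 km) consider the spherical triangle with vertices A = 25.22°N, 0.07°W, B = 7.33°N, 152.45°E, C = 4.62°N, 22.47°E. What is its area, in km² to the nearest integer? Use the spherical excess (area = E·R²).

Side lengths (central angles): a = 2.2458, b = 0.5213, c = 2.4064 rad; semiperimeter s = 2.5867.
By l'Huilier's theorem, tan(E/4) = √[tan(s/2) tan((s−a)/2) tan((s−b)/2) tan((s−c)/2)], giving spherical excess E = 1.1755 rad.
Area = E·R² = 1.1755 × (6378.14)² ≈ 47820348 km².

47820348 km²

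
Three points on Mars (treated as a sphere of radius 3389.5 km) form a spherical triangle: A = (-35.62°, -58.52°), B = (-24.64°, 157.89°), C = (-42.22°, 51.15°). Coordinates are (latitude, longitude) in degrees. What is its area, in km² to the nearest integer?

Side lengths (central angles): a = 1.4844, b = 1.3809, c = 1.9303 rad; semiperimeter s = 2.3978.
By l'Huilier's theorem, tan(E/4) = √[tan(s/2) tan((s−a)/2) tan((s−b)/2) tan((s−c)/2)], giving spherical excess E = 1.5525 rad.
Area = E·R² = 1.5525 × (3389.5)² ≈ 17836712 km².

17836712 km²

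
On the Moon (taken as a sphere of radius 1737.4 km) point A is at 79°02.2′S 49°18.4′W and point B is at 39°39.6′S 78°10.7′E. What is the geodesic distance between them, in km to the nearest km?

1743 km

In radians: φ₁ = -1.3795, φ₂ = -0.6922, Δλ = 127.485° = 2.2250 rad.
Haversine: a = sin²(Δφ/2) + cos φ₁ cos φ₂ sin²(Δλ/2) = 0.1135 + (0.1902)(0.7698)(0.8043) = 0.23126.
Central angle c = 2·arcsin(√a) = 1.00335 rad.
Distance = R·c = 1737.4 × 1.0033 ≈ 1743 km.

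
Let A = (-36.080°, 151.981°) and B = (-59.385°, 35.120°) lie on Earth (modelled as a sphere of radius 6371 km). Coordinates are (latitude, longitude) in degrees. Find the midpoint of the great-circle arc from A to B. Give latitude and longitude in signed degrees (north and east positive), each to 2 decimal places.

Central angle δ = 1.2442 rad. Interpolating on the sphere with fraction f = 0.5:
P = [sin((1−f)δ)·A + sin(fδ)·B] / sin δ = 0.6153·A + 0.6153·B in Cartesian coordinates,
giving P = (-0.1827, 0.4138, -0.8918), i.e. latitude -63.10°, longitude 113.82°.

-63.10°, 113.82°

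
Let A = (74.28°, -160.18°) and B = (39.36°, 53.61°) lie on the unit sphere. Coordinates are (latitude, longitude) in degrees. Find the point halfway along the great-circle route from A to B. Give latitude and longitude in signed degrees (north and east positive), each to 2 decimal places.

Central angle δ = 1.1192 rad. Interpolating on the sphere with fraction f = 0.5:
P = [sin((1−f)δ)·A + sin(fδ)·B] / sin δ = 0.5900·A + 0.5900·B in Cartesian coordinates,
giving P = (0.1203, 0.3130, 0.9421), i.e. latitude 70.41°, longitude 68.98°.

70.41°, 68.98°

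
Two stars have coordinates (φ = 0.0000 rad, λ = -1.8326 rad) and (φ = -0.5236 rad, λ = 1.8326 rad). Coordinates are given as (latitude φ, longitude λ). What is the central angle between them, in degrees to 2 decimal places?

138.59°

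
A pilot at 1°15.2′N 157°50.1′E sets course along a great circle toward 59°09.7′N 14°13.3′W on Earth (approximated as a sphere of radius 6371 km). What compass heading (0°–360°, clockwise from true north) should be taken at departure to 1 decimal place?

With φ₁ = 0.0219, φ₂ = 1.0326, Δλ = -3.0030 rad, the forward-azimuth formula gives
θ = atan2( sin Δλ cos φ₂ , cos φ₁ sin φ₂ − sin φ₁ cos φ₂ cos Δλ ) = atan2(-0.0708, 0.8695) = -4.66°.
Adding 360° brings this into [0°, 360°): 355.3°.

355.3°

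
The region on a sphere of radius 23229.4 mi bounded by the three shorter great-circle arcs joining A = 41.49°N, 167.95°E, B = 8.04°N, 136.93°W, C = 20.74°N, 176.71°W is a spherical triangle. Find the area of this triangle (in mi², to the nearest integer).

68613616 mi²

Side lengths (central angles): a = 0.7057, b = 0.4271, c = 1.0277 rad; semiperimeter s = 1.0802.
By l'Huilier's theorem, tan(E/4) = √[tan(s/2) tan((s−a)/2) tan((s−b)/2) tan((s−c)/2)], giving spherical excess E = 0.1272 rad.
Area = E·R² = 0.1272 × (23229.4)² ≈ 68613616 mi².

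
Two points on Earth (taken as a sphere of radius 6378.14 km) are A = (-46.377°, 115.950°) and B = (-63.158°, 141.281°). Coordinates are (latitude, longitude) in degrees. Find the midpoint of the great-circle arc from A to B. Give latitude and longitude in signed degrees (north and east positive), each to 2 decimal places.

-55.40°, 125.93°

Central angle δ = 0.3832 rad. Interpolating on the sphere with fraction f = 0.5:
P = [sin((1−f)δ)·A + sin(fδ)·B] / sin δ = 0.5093·A + 0.5093·B in Cartesian coordinates,
giving P = (-0.3332, 0.4598, -0.8231), i.e. latitude -55.40°, longitude 125.93°.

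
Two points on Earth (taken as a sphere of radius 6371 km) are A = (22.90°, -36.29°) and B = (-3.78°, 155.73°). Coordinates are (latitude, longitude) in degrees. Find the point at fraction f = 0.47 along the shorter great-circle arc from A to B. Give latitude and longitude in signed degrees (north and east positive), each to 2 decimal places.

58.10°, -132.91°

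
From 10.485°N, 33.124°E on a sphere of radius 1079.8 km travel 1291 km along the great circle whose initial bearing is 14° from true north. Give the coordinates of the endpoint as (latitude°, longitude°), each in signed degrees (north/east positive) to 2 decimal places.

72.63°, 82.07°

Angular distance δ = d/R = 1291/1079.8 = 1.19559 rad; initial bearing θ = 0.2443 rad.
sin φ₂ = sin φ₁ cos δ + cos φ₁ sin δ cos θ = (0.1820)(0.3665) + (0.9833)(0.9304)(0.9703) = 0.9544, so φ₂ = 72.63°.
Δλ = atan2(sin θ sin δ cos φ₁, cos δ − sin φ₁ sin φ₂) = atan2(0.2213, 0.1928) = 48.944°.
λ₂ = 33.124° + 48.944° = 82.07°.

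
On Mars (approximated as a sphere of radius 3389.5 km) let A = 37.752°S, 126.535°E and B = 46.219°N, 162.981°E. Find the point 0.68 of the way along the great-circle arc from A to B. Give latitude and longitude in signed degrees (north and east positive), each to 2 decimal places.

The central angle between A and B is δ = 1.5728 rad.
With f = 0.68, the slerp weights are sin((1−f)δ)/sin δ = 0.4823 and sin(fδ)/sin δ = 0.8770.
Weighted sum of the unit vectors: (0.4823)·(-0.4707,0.6353,-0.6122) + (0.8770)·(-0.6616,0.2025,0.7220) = (-0.8072, 0.4840, 0.3379).
Converting back: φ = atan2(z, √(x²+y²)) = 19.75°, λ = atan2(y, x) = 149.05°.

19.75°, 149.05°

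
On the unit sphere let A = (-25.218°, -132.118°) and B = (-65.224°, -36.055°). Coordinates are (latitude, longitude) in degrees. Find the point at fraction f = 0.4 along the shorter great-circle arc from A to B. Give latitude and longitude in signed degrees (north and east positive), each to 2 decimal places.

-49.08°, -113.62°

The central angle between A and B is δ = 1.2166 rad.
With f = 0.4, the slerp weights are sin((1−f)δ)/sin δ = 0.7110 and sin(fδ)/sin δ = 0.4986.
Weighted sum of the unit vectors: (0.7110)·(-0.6067,-0.6711,-0.4261) + (0.4986)·(0.3388,-0.2466,-0.9080) = (-0.2625, -0.6001, -0.7556).
Converting back: φ = atan2(z, √(x²+y²)) = -49.08°, λ = atan2(y, x) = -113.62°.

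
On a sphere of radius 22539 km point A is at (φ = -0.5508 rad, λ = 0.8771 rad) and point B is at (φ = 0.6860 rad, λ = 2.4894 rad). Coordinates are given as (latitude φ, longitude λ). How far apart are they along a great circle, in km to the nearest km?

Let φ₁ = -0.5508 rad, φ₂ = 0.6860 rad, and Δλ = 1.6123 rad.
Haversine: a = sin²(Δφ/2) + cos φ₁ cos φ₂ sin²(Δλ/2) = 0.3361 + (0.8521)(0.7738)(0.5207) = 0.67944.
Central angle c = 2·arcsin(√a) = 1.93787 rad.
Distance = R·c = 22539 × 1.9379 ≈ 43678 km.

43678 km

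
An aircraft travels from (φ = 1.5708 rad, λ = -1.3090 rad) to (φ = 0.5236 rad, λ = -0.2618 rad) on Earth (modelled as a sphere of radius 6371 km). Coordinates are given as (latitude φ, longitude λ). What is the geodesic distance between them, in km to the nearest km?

Let φ₁ = 1.5708 rad, φ₂ = 0.5236 rad, and Δλ = 1.0472 rad.
Haversine: a = sin²(Δφ/2) + cos φ₁ cos φ₂ sin²(Δλ/2) = 0.2500 + (-0.0000)(0.8660)(0.2500) = 0.25000.
Central angle c = 2·arcsin(√a) = 1.04720 rad.
Distance = R·c = 6371 × 1.0472 ≈ 6672 km.

6672 km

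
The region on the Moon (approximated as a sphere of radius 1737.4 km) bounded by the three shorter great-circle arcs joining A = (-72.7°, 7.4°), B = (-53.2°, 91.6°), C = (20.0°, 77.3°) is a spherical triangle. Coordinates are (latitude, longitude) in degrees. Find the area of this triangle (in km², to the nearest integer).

1314599 km²

Side lengths (central angles): a = 1.2958, b = 1.8034, c = 0.6721 rad; semiperimeter s = 1.8856.
By l'Huilier's theorem, tan(E/4) = √[tan(s/2) tan((s−a)/2) tan((s−b)/2) tan((s−c)/2)], giving spherical excess E = 0.4355 rad.
Area = E·R² = 0.4355 × (1737.4)² ≈ 1314599 km².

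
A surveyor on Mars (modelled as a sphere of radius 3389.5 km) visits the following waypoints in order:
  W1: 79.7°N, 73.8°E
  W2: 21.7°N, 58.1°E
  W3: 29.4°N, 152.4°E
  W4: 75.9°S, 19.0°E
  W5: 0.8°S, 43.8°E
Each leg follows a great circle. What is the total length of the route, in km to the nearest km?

Leg W1→W2: central angle 1.0196 rad, distance 3455.9 km.
Leg W2→W3: central angle 1.4497 rad, distance 4913.7 km.
Leg W3→W4: central angle 2.2420 rad, distance 7599.3 km.
Leg W4→W5: central angle 1.3339 rad, distance 4521.3 km.
Total: 3455.9 + 4913.7 + 7599.3 + 4521.3 ≈ 20490 km.

20490 km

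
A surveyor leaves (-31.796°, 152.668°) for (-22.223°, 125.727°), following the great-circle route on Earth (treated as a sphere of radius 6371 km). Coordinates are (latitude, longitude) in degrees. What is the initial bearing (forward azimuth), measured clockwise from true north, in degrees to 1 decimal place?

285.1°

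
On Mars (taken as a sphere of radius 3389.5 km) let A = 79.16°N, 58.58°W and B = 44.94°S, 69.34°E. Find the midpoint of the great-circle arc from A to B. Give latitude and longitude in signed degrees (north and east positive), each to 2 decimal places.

24.31°, 55.28°

Central angle δ = 2.4584 rad. Interpolating on the sphere with fraction f = 0.5:
P = [sin((1−f)δ)·A + sin(fδ)·B] / sin δ = 1.4926·A + 1.4926·B in Cartesian coordinates,
giving P = (0.5191, 0.7490, 0.4116), i.e. latitude 24.31°, longitude 55.28°.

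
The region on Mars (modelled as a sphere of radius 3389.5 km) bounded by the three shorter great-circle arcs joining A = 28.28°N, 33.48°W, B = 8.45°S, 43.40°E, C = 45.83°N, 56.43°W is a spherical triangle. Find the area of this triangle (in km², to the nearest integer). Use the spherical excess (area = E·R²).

3173658 km²

Side lengths (central angles): a = 1.7958, b = 0.4397, c = 1.4423 rad; semiperimeter s = 1.8389.
By l'Huilier's theorem, tan(E/4) = √[tan(s/2) tan((s−a)/2) tan((s−b)/2) tan((s−c)/2)], giving spherical excess E = 0.2762 rad.
Area = E·R² = 0.2762 × (3389.5)² ≈ 3173658 km².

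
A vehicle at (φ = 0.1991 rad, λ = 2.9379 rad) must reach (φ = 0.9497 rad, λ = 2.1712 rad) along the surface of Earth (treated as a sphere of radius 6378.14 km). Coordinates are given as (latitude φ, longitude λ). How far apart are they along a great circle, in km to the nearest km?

6137 km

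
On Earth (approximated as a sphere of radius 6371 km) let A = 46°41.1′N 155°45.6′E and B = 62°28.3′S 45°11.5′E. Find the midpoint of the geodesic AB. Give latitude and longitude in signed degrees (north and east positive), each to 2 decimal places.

-13.19°, 116.19°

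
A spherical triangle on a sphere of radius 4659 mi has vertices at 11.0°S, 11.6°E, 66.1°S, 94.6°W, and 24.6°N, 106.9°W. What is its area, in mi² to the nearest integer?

Side lengths (central angles): a = 1.5915, b = 2.1005, c = 1.5073 rad; semiperimeter s = 2.5996.
By l'Huilier's theorem, tan(E/4) = √[tan(s/2) tan((s−a)/2) tan((s−b)/2) tan((s−c)/2)], giving spherical excess E = 2.0255 rad.
Area = E·R² = 2.0255 × (4659)² ≈ 43967057 mi².

43967057 mi²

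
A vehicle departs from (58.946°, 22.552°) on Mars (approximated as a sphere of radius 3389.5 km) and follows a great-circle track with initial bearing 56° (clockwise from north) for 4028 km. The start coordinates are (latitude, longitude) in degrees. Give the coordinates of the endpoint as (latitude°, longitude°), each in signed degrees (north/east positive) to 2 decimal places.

35.97°, 130.69°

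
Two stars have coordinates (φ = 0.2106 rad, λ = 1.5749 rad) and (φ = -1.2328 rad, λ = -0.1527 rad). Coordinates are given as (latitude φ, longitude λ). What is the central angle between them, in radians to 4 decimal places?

1.8213 rad

With latitudes φ₁ = 12.066°, φ₂ = -70.634° and longitude difference Δλ = -98.984°:
cos c = sin φ₁ sin φ₂ + cos φ₁ cos φ₂ cos Δλ = (0.2090)(-0.9434) + (0.9779)(0.3316)(-0.1562) = -0.24786,
so c = arccos(-0.24786) = 1.82126 rad.
So the angular separation is 1.8213 rad.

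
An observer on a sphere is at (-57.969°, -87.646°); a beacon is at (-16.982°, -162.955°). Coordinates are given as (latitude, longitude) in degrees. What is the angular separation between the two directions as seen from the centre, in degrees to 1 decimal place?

Let φ₁ = -1.0117 rad, φ₂ = -0.2964 rad, and Δλ = -1.3144 rad.
cos c = sin φ₁ sin φ₂ + cos φ₁ cos φ₂ cos Δλ = (-0.8478)(-0.2921) + (0.5304)(0.9564)(0.2536) = 0.37625,
so c = arccos(0.37625) = 1.18505 rad.
So the angular separation is 67.9°.

67.9°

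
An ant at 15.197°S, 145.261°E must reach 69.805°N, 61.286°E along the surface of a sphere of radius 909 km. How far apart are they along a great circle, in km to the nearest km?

1621 km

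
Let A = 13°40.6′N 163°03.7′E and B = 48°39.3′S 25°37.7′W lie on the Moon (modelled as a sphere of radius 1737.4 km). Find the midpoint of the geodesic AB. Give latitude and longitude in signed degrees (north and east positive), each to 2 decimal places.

-57.01°, -179.55°

The central angle between A and B is δ = 2.5184 rad.
With f = 0.5, the slerp weights are sin((1−f)δ)/sin δ = 1.6308 and sin(fδ)/sin δ = 1.6308.
Weighted sum of the unit vectors: (1.6308)·(-0.9295,0.2831,0.2364) + (1.6308)·(0.5956,-0.2857,-0.7507) = (-0.5445, -0.0043, -0.8387).
Converting back: φ = atan2(z, √(x²+y²)) = -57.01°, λ = atan2(y, x) = -179.55°.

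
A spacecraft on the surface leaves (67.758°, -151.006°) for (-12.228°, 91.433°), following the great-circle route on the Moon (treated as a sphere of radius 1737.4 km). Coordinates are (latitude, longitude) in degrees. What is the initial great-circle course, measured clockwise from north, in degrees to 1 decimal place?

With φ₁ = 1.1826, φ₂ = -0.2134, Δλ = -2.0518 rad, the forward-azimuth formula gives
θ = atan2( sin Δλ cos φ₂ , cos φ₁ sin φ₂ − sin φ₁ cos φ₂ cos Δλ ) = atan2(-0.8664, 0.3384) = -68.67°.
Adding 360° brings this into [0°, 360°): 291.3°.

291.3°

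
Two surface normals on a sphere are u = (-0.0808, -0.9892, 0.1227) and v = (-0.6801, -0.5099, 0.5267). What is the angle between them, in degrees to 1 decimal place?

51.4°

u·v = 0.6240; |u| = 1.0001, |v| = 1.0000.
cos θ = (u·v)/(|u||v|) = 0.6240, so θ = 51.4°.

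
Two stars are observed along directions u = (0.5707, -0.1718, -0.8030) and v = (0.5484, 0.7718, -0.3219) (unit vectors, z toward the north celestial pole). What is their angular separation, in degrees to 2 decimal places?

u·v = 0.4389; |u| = 1.0000, |v| = 1.0000.
cos θ = (u·v)/(|u||v|) = 0.4388, so θ = 63.97°.

63.97°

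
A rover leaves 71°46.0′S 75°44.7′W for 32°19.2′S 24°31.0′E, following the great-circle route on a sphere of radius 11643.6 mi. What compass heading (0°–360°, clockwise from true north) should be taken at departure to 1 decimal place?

With φ₁ = -1.2526, φ₂ = -0.5641, Δλ = 1.7499 rad, the forward-azimuth formula gives
θ = atan2( sin Δλ cos φ₂ , cos φ₁ sin φ₂ − sin φ₁ cos φ₂ cos Δλ ) = atan2(0.8316, -0.3103) = 110.46°.
So the initial bearing is 110.5°.

110.5°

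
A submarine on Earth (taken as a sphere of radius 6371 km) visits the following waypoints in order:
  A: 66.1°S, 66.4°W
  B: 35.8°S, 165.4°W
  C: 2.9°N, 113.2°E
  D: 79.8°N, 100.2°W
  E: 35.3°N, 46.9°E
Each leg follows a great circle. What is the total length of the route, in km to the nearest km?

33901 km

Leg A→B: central angle 1.0663 rad, distance 6793.2 km.
Leg B→C: central angle 1.4791 rad, distance 9423.6 km.
Leg C→D: central angle 1.6688 rad, distance 10632.0 km.
Leg D→E: central angle 1.1070 rad, distance 7052.5 km.
Total: 6793.2 + 9423.6 + 10632.0 + 7052.5 ≈ 33901 km.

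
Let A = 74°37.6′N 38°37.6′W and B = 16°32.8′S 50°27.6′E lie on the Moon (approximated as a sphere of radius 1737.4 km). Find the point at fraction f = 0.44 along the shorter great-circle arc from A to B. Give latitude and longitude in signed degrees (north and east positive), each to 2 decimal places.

40.21°, 32.42°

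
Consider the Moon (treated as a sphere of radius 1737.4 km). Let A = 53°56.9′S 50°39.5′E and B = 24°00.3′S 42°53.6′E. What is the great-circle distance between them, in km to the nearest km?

With latitudes φ₁ = -53.948°, φ₂ = -24.005° and longitude difference Δλ = -7.765°:
Haversine: a = sin²(Δφ/2) + cos φ₁ cos φ₂ sin²(Δλ/2) = 0.0667 + (0.5885)(0.9135)(0.0046) = 0.06921.
Central angle c = 2·arcsin(√a) = 0.53240 rad.
Distance = R·c = 1737.4 × 0.5324 ≈ 925 km.

925 km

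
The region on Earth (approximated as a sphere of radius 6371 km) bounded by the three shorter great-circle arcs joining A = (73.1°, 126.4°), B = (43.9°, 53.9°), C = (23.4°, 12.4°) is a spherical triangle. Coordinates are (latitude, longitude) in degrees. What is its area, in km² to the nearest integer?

9619038 km²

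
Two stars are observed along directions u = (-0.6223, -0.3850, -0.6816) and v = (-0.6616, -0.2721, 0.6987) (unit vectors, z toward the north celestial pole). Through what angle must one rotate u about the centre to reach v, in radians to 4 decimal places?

u·v = 0.0402; |u| = 1.0000, |v| = 1.0000.
cos θ = (u·v)/(|u||v|) = 0.0402, so θ = 1.5305 rad.

1.5305 rad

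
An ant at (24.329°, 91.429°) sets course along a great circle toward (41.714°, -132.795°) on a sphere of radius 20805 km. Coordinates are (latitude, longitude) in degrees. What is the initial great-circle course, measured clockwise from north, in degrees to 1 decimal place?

32.2°

Δλ = 135.776° = 2.3697 rad.
y = sin Δλ · cos φ₂ = (0.6975)(0.7465) = 0.5206
x = cos φ₁ sin φ₂ − sin φ₁ cos φ₂ cos Δλ = (0.9112)(0.6654) − (0.4120)(0.7465)(-0.7166) = 0.8267
θ = atan2(y, x) = 32.20°, so the bearing is 32.2°.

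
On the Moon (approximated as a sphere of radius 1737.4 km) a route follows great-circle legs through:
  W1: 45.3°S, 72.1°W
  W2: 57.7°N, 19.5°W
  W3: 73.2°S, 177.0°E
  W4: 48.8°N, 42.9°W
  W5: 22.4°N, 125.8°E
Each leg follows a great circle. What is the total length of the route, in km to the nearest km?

Leg W1→W2: central angle 1.9525 rad, distance 3392.3 km.
Leg W2→W3: central angle 2.8482 rad, distance 4948.5 km.
Leg W3→W4: central angle 2.6187 rad, distance 4549.7 km.
Leg W4→W5: central angle 1.8865 rad, distance 3277.6 km.
Total: 3392.3 + 4948.5 + 4549.7 + 3277.6 ≈ 16168 km.

16168 km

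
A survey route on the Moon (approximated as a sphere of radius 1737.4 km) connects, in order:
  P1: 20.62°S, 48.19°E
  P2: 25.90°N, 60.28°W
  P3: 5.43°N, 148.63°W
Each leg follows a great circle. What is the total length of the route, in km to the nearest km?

Leg P1→P2: central angle 2.0049 rad, distance 3483.2 km.
Leg P2→P3: central angle 1.5036 rad, distance 2612.4 km.
Total: 3483.2 + 2612.4 ≈ 6096 km.

6096 km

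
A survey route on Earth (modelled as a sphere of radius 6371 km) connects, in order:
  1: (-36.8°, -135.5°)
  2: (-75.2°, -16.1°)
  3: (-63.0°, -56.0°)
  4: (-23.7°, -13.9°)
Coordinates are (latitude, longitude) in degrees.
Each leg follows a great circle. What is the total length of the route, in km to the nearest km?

Leg 1→2: central angle 1.0716 rad, distance 6827.0 km.
Leg 2→3: central angle 0.3162 rad, distance 2014.7 km.
Leg 3→4: central angle 0.8412 rad, distance 5359.2 km.
Total: 6827.0 + 2014.7 + 5359.2 ≈ 14201 km.

14201 km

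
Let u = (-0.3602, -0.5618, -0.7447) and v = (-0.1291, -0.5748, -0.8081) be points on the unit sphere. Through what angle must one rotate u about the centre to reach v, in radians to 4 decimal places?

u·v = 0.9712; |u| = 1.0000, |v| = 1.0000.
cos θ = (u·v)/(|u||v|) = 0.9712, so θ = 0.2406 rad.

0.2406 rad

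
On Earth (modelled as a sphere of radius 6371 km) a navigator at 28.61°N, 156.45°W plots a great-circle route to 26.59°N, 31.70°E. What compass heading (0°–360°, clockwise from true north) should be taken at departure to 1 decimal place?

Δλ = -171.850° = -2.9993 rad.
y = sin Δλ · cos φ₂ = (-0.1418)(0.8942) = -0.1268
x = cos φ₁ sin φ₂ − sin φ₁ cos φ₂ cos Δλ = (0.8779)(0.4476) − (0.4788)(0.8942)(-0.9899) = 0.8168
θ = atan2(y, x) = -8.82°; adding 360° gives 351.2°.

351.2°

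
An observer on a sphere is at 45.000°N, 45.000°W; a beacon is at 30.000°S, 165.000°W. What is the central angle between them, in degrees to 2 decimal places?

131.28°

In radians: φ₁ = 0.7854, φ₂ = -0.5236, Δλ = -120.000° = -2.0944 rad.
cos c = sin φ₁ sin φ₂ + cos φ₁ cos φ₂ cos Δλ = (0.7071)(-0.5000) + (0.7071)(0.8660)(-0.5000) = -0.65974,
so c = arccos(-0.65974) = 2.29127 rad.
So the angular separation is 131.28°.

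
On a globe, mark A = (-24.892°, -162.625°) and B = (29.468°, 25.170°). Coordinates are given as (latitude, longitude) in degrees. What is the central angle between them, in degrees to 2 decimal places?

With latitudes φ₁ = -24.892°, φ₂ = 29.468° and longitude difference Δλ = -172.205°:
cos c = sin φ₁ sin φ₂ + cos φ₁ cos φ₂ cos Δλ = (-0.4209)(0.4919) + (0.9071)(0.8706)(-0.9908) = -0.98951,
so c = arccos(-0.98951) = 2.99665 rad.
So the angular separation is 171.70°.

171.70°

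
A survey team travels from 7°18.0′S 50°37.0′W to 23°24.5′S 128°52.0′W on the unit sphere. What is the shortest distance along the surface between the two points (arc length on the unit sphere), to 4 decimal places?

Let φ₁ = -0.1274 rad, φ₂ = -0.4086 rad, and Δλ = -1.3657 rad.
cos c = sin φ₁ sin φ₂ + cos φ₁ cos φ₂ cos Δλ = (-0.1271)(-0.3973) + (0.9919)(0.9177)(0.2036) = 0.23585,
so c = arccos(0.23585) = 1.33271 rad.
On the unit sphere the arc length equals the central angle: 1.3327.

1.3327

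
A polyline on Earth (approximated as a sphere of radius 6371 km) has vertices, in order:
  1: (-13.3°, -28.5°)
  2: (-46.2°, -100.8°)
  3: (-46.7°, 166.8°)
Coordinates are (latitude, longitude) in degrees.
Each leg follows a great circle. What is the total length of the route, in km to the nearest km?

14219 km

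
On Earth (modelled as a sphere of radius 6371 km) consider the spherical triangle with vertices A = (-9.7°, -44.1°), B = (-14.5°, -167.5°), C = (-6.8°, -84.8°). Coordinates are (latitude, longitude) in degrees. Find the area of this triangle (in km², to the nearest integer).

Side lengths (central angles): a = 1.4184, b = 0.7044, c = 2.0750 rad; semiperimeter s = 2.0989.
By l'Huilier's theorem, tan(E/4) = √[tan(s/2) tan((s−a)/2) tan((s−b)/2) tan((s−c)/2)], giving spherical excess E = 0.3135 rad.
Area = E·R² = 0.3135 × (6371)² ≈ 12726355 km².

12726355 km²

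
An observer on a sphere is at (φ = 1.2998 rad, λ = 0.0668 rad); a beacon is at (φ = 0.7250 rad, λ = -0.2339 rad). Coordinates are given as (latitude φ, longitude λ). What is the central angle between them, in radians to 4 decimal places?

0.5911 rad

In radians: φ₁ = 1.2998, φ₂ = 0.7250, Δλ = -17.229° = -0.3007 rad.
Haversine: a = sin²(Δφ/2) + cos φ₁ cos φ₂ sin²(Δλ/2) = 0.0803 + (0.2677)(0.7485)(0.0224) = 0.08484.
Central angle c = 2·arcsin(√a) = 0.59113 rad.
So the angular separation is 0.5911 rad.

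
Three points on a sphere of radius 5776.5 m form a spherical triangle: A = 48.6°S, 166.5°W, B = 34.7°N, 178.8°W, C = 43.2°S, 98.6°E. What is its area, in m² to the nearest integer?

Side lengths (central angles): a = 1.8886, b = 1.0789, c = 1.4664 rad; semiperimeter s = 2.2170.
By l'Huilier's theorem, tan(E/4) = √[tan(s/2) tan((s−a)/2) tan((s−b)/2) tan((s−c)/2)], giving spherical excess E = 1.1269 rad.
Area = E·R² = 1.1269 × (5776.5)² ≈ 37601716 m².

37601716 m²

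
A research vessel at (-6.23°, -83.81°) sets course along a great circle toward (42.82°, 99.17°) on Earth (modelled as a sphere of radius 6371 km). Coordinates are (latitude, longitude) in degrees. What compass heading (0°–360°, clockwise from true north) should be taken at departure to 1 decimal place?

356.3°

With φ₁ = -0.1087, φ₂ = 0.7473, Δλ = -3.0896 rad, the forward-azimuth formula gives
θ = atan2( sin Δλ cos φ₂ , cos φ₁ sin φ₂ − sin φ₁ cos φ₂ cos Δλ ) = atan2(-0.0381, 0.5962) = -3.66°.
Adding 360° brings this into [0°, 360°): 356.3°.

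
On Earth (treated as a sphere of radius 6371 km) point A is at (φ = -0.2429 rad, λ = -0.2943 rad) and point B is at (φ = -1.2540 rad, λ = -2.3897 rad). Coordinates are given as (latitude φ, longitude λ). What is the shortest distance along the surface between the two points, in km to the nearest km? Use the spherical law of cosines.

9516 km

With latitudes φ₁ = -13.917°, φ₂ = -71.849° and longitude difference Δλ = -120.058°:
cos c = sin φ₁ sin φ₂ + cos φ₁ cos φ₂ cos Δλ = (-0.2405)(-0.9502) + (0.9706)(0.3115)(-0.5009) = 0.07710,
so c = arccos(0.07710) = 1.49362 rad.
Distance = R·c = 6371 × 1.4936 ≈ 9516 km.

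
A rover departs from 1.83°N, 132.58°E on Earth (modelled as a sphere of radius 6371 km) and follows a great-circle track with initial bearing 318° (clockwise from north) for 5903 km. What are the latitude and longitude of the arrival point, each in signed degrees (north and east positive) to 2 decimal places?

Angular distance δ = d/R = 5903/6371 = 0.92654 rad; initial bearing θ = 5.5501 rad.
sin φ₂ = sin φ₁ cos δ + cos φ₁ sin δ cos θ = (0.0319)(0.6006) + (0.9995)(0.7995)(0.7431) = 0.6131, so φ₂ = 37.81°.
Δλ = atan2(sin θ sin δ cos φ₁, cos δ − sin φ₁ sin φ₂) = atan2(-0.5347, 0.5810) = -42.624°.
λ₂ = 132.580° − 42.624° = 89.96°.

37.81°, 89.96°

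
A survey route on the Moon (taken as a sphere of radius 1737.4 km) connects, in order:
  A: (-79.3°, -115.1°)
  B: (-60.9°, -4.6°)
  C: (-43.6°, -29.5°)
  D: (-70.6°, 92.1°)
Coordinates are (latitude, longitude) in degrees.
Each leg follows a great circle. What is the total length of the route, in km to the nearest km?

Leg A→B: central angle 0.5971 rad, distance 1037.4 km.
Leg B→C: central angle 0.3975 rad, distance 690.7 km.
Leg C→D: central angle 1.0188 rad, distance 1770.0 km.
Total: 1037.4 + 690.7 + 1770.0 ≈ 3498 km.

3498 km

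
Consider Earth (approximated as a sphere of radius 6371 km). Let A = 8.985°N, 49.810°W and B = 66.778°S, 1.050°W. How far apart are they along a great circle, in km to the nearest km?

Let φ₁ = 0.1568 rad, φ₂ = -1.1655 rad, and Δλ = 0.8510 rad.
cos c = sin φ₁ sin φ₂ + cos φ₁ cos φ₂ cos Δλ = (0.1562)(-0.9190) + (0.9877)(0.3943)(0.6592) = 0.11321,
so c = arccos(0.11321) = 1.45734 rad.
Distance = R·c = 6371 × 1.4573 ≈ 9285 km.

9285 km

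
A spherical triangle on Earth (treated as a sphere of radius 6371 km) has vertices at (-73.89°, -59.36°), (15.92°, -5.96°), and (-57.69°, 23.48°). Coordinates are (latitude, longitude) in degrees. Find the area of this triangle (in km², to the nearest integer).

19046014 km²

Side lengths (central angles): a = 1.3533, b = 0.5909, c = 1.6754 rad; semiperimeter s = 1.8098.
By l'Huilier's theorem, tan(E/4) = √[tan(s/2) tan((s−a)/2) tan((s−b)/2) tan((s−c)/2)], giving spherical excess E = 0.4692 rad.
Area = E·R² = 0.4692 × (6371)² ≈ 19046014 km².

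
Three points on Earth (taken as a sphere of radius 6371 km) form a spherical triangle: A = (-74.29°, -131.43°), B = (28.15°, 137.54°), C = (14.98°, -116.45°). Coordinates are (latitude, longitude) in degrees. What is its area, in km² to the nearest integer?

Side lengths (central angles): a = 1.6840, b = 1.5669, c = 2.0470 rad; semiperimeter s = 2.6490.
By l'Huilier's theorem, tan(E/4) = √[tan(s/2) tan((s−a)/2) tan((s−b)/2) tan((s−c)/2)], giving spherical excess E = 2.2297 rad.
Area = E·R² = 2.2297 × (6371)² ≈ 90501029 km².

90501029 km²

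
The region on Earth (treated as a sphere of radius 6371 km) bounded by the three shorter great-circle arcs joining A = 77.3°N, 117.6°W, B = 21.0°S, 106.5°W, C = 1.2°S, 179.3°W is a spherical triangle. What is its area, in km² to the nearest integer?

53322511 km²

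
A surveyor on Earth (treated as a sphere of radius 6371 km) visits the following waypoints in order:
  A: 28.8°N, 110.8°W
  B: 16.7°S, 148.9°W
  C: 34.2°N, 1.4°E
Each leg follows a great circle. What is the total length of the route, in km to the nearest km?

Leg A→B: central angle 1.0215 rad, distance 6508.1 km.
Leg B→C: central angle 2.5861 rad, distance 16476.1 km.
Total: 6508.1 + 16476.1 ≈ 22984 km.

22984 km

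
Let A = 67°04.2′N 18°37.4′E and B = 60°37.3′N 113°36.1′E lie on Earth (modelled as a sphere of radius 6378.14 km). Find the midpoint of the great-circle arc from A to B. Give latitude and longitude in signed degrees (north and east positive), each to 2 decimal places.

The central angle between A and B is δ = 0.6666 rad.
With f = 0.5, the slerp weights are sin((1−f)δ)/sin δ = 0.5291 and sin(fδ)/sin δ = 0.5291.
Weighted sum of the unit vectors: (0.5291)·(0.3692,0.1244,0.9210) + (0.5291)·(-0.1964,0.4495,0.8714) = (0.0914, 0.3037, 0.9484).
Converting back: φ = atan2(z, √(x²+y²)) = 71.51°, λ = atan2(y, x) = 73.25°.

71.51°, 73.25°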